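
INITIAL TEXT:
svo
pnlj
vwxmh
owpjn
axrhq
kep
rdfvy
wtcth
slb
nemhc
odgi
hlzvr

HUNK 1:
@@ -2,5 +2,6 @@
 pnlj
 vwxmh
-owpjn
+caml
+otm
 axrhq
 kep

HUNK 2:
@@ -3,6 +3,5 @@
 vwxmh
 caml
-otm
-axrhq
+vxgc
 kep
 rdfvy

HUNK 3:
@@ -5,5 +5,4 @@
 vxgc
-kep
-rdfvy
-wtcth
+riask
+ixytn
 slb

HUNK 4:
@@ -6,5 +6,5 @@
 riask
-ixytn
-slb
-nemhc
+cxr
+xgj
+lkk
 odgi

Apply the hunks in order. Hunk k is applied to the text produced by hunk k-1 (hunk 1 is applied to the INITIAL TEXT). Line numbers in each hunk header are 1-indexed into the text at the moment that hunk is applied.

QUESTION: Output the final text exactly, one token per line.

Answer: svo
pnlj
vwxmh
caml
vxgc
riask
cxr
xgj
lkk
odgi
hlzvr

Derivation:
Hunk 1: at line 2 remove [owpjn] add [caml,otm] -> 13 lines: svo pnlj vwxmh caml otm axrhq kep rdfvy wtcth slb nemhc odgi hlzvr
Hunk 2: at line 3 remove [otm,axrhq] add [vxgc] -> 12 lines: svo pnlj vwxmh caml vxgc kep rdfvy wtcth slb nemhc odgi hlzvr
Hunk 3: at line 5 remove [kep,rdfvy,wtcth] add [riask,ixytn] -> 11 lines: svo pnlj vwxmh caml vxgc riask ixytn slb nemhc odgi hlzvr
Hunk 4: at line 6 remove [ixytn,slb,nemhc] add [cxr,xgj,lkk] -> 11 lines: svo pnlj vwxmh caml vxgc riask cxr xgj lkk odgi hlzvr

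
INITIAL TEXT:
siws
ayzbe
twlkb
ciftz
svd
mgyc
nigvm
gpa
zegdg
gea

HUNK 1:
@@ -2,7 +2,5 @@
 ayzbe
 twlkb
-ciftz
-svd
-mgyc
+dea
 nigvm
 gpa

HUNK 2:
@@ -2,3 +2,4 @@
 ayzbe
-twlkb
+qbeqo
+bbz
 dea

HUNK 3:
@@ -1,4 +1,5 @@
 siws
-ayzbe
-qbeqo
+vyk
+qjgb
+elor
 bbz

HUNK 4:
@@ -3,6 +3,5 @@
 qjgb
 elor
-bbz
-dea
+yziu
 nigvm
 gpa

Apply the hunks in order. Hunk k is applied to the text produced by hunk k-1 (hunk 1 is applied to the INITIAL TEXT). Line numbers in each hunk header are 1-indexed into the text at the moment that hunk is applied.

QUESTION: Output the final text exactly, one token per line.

Answer: siws
vyk
qjgb
elor
yziu
nigvm
gpa
zegdg
gea

Derivation:
Hunk 1: at line 2 remove [ciftz,svd,mgyc] add [dea] -> 8 lines: siws ayzbe twlkb dea nigvm gpa zegdg gea
Hunk 2: at line 2 remove [twlkb] add [qbeqo,bbz] -> 9 lines: siws ayzbe qbeqo bbz dea nigvm gpa zegdg gea
Hunk 3: at line 1 remove [ayzbe,qbeqo] add [vyk,qjgb,elor] -> 10 lines: siws vyk qjgb elor bbz dea nigvm gpa zegdg gea
Hunk 4: at line 3 remove [bbz,dea] add [yziu] -> 9 lines: siws vyk qjgb elor yziu nigvm gpa zegdg gea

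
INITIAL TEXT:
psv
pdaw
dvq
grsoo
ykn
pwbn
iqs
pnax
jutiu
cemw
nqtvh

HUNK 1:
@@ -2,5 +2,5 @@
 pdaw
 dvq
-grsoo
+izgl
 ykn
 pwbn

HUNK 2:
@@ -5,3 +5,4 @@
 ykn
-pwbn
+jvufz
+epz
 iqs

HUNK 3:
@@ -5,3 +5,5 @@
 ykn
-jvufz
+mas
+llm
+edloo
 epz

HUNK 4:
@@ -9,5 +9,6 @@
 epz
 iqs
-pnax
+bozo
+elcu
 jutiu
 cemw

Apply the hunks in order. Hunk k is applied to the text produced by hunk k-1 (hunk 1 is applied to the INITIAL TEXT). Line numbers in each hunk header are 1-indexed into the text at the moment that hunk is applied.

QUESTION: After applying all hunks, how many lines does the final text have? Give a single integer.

Answer: 15

Derivation:
Hunk 1: at line 2 remove [grsoo] add [izgl] -> 11 lines: psv pdaw dvq izgl ykn pwbn iqs pnax jutiu cemw nqtvh
Hunk 2: at line 5 remove [pwbn] add [jvufz,epz] -> 12 lines: psv pdaw dvq izgl ykn jvufz epz iqs pnax jutiu cemw nqtvh
Hunk 3: at line 5 remove [jvufz] add [mas,llm,edloo] -> 14 lines: psv pdaw dvq izgl ykn mas llm edloo epz iqs pnax jutiu cemw nqtvh
Hunk 4: at line 9 remove [pnax] add [bozo,elcu] -> 15 lines: psv pdaw dvq izgl ykn mas llm edloo epz iqs bozo elcu jutiu cemw nqtvh
Final line count: 15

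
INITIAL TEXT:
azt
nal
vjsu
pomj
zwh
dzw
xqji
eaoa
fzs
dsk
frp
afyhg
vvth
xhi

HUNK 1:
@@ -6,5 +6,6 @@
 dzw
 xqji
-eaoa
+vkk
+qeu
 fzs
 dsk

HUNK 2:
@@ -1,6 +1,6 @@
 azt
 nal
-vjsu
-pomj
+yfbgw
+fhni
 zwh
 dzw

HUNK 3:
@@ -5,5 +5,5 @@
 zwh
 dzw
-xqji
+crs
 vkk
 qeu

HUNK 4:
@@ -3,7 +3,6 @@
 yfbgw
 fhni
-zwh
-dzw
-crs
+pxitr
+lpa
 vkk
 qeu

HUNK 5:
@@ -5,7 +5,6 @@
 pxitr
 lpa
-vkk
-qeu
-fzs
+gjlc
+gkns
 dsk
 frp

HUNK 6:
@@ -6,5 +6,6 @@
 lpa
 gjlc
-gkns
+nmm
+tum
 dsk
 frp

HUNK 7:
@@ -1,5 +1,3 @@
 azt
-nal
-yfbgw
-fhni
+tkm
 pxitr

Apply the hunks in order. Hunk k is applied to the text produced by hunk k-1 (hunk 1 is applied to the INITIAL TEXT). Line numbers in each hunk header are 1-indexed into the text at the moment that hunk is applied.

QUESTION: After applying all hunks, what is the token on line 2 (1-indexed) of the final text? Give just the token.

Hunk 1: at line 6 remove [eaoa] add [vkk,qeu] -> 15 lines: azt nal vjsu pomj zwh dzw xqji vkk qeu fzs dsk frp afyhg vvth xhi
Hunk 2: at line 1 remove [vjsu,pomj] add [yfbgw,fhni] -> 15 lines: azt nal yfbgw fhni zwh dzw xqji vkk qeu fzs dsk frp afyhg vvth xhi
Hunk 3: at line 5 remove [xqji] add [crs] -> 15 lines: azt nal yfbgw fhni zwh dzw crs vkk qeu fzs dsk frp afyhg vvth xhi
Hunk 4: at line 3 remove [zwh,dzw,crs] add [pxitr,lpa] -> 14 lines: azt nal yfbgw fhni pxitr lpa vkk qeu fzs dsk frp afyhg vvth xhi
Hunk 5: at line 5 remove [vkk,qeu,fzs] add [gjlc,gkns] -> 13 lines: azt nal yfbgw fhni pxitr lpa gjlc gkns dsk frp afyhg vvth xhi
Hunk 6: at line 6 remove [gkns] add [nmm,tum] -> 14 lines: azt nal yfbgw fhni pxitr lpa gjlc nmm tum dsk frp afyhg vvth xhi
Hunk 7: at line 1 remove [nal,yfbgw,fhni] add [tkm] -> 12 lines: azt tkm pxitr lpa gjlc nmm tum dsk frp afyhg vvth xhi
Final line 2: tkm

Answer: tkm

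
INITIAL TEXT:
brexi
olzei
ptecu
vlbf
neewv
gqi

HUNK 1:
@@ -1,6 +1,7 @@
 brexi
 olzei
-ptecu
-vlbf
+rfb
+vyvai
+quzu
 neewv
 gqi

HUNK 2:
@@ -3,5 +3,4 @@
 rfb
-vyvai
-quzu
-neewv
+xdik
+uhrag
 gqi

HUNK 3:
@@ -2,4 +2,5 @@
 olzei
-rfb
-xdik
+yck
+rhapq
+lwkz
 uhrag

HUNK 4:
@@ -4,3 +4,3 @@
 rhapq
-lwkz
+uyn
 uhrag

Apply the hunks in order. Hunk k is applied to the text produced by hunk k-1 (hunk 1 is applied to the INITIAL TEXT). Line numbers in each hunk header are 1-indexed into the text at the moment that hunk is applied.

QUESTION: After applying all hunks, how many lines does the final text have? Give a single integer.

Hunk 1: at line 1 remove [ptecu,vlbf] add [rfb,vyvai,quzu] -> 7 lines: brexi olzei rfb vyvai quzu neewv gqi
Hunk 2: at line 3 remove [vyvai,quzu,neewv] add [xdik,uhrag] -> 6 lines: brexi olzei rfb xdik uhrag gqi
Hunk 3: at line 2 remove [rfb,xdik] add [yck,rhapq,lwkz] -> 7 lines: brexi olzei yck rhapq lwkz uhrag gqi
Hunk 4: at line 4 remove [lwkz] add [uyn] -> 7 lines: brexi olzei yck rhapq uyn uhrag gqi
Final line count: 7

Answer: 7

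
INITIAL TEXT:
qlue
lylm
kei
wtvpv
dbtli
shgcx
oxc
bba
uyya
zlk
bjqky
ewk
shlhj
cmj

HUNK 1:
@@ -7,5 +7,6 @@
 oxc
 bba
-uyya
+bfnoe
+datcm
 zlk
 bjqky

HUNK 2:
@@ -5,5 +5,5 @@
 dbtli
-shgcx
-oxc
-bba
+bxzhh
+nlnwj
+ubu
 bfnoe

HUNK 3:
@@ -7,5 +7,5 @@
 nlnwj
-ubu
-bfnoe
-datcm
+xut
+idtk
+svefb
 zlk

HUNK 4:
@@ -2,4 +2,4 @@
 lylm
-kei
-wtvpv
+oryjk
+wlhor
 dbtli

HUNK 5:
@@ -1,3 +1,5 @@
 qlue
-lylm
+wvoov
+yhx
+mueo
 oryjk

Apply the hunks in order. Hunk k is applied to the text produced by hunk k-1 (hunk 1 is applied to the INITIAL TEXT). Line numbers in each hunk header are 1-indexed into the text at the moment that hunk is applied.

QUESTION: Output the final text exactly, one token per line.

Hunk 1: at line 7 remove [uyya] add [bfnoe,datcm] -> 15 lines: qlue lylm kei wtvpv dbtli shgcx oxc bba bfnoe datcm zlk bjqky ewk shlhj cmj
Hunk 2: at line 5 remove [shgcx,oxc,bba] add [bxzhh,nlnwj,ubu] -> 15 lines: qlue lylm kei wtvpv dbtli bxzhh nlnwj ubu bfnoe datcm zlk bjqky ewk shlhj cmj
Hunk 3: at line 7 remove [ubu,bfnoe,datcm] add [xut,idtk,svefb] -> 15 lines: qlue lylm kei wtvpv dbtli bxzhh nlnwj xut idtk svefb zlk bjqky ewk shlhj cmj
Hunk 4: at line 2 remove [kei,wtvpv] add [oryjk,wlhor] -> 15 lines: qlue lylm oryjk wlhor dbtli bxzhh nlnwj xut idtk svefb zlk bjqky ewk shlhj cmj
Hunk 5: at line 1 remove [lylm] add [wvoov,yhx,mueo] -> 17 lines: qlue wvoov yhx mueo oryjk wlhor dbtli bxzhh nlnwj xut idtk svefb zlk bjqky ewk shlhj cmj

Answer: qlue
wvoov
yhx
mueo
oryjk
wlhor
dbtli
bxzhh
nlnwj
xut
idtk
svefb
zlk
bjqky
ewk
shlhj
cmj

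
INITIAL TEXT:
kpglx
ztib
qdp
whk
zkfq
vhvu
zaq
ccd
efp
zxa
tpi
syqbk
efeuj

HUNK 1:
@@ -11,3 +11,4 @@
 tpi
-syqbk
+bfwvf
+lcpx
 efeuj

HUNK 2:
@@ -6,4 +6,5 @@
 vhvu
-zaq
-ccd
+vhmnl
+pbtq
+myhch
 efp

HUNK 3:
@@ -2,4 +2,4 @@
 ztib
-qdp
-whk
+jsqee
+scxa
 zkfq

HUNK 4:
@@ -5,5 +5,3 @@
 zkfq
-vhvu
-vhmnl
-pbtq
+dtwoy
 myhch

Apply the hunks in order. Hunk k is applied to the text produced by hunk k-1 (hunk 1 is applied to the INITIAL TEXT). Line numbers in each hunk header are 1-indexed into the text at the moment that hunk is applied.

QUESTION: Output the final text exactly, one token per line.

Hunk 1: at line 11 remove [syqbk] add [bfwvf,lcpx] -> 14 lines: kpglx ztib qdp whk zkfq vhvu zaq ccd efp zxa tpi bfwvf lcpx efeuj
Hunk 2: at line 6 remove [zaq,ccd] add [vhmnl,pbtq,myhch] -> 15 lines: kpglx ztib qdp whk zkfq vhvu vhmnl pbtq myhch efp zxa tpi bfwvf lcpx efeuj
Hunk 3: at line 2 remove [qdp,whk] add [jsqee,scxa] -> 15 lines: kpglx ztib jsqee scxa zkfq vhvu vhmnl pbtq myhch efp zxa tpi bfwvf lcpx efeuj
Hunk 4: at line 5 remove [vhvu,vhmnl,pbtq] add [dtwoy] -> 13 lines: kpglx ztib jsqee scxa zkfq dtwoy myhch efp zxa tpi bfwvf lcpx efeuj

Answer: kpglx
ztib
jsqee
scxa
zkfq
dtwoy
myhch
efp
zxa
tpi
bfwvf
lcpx
efeuj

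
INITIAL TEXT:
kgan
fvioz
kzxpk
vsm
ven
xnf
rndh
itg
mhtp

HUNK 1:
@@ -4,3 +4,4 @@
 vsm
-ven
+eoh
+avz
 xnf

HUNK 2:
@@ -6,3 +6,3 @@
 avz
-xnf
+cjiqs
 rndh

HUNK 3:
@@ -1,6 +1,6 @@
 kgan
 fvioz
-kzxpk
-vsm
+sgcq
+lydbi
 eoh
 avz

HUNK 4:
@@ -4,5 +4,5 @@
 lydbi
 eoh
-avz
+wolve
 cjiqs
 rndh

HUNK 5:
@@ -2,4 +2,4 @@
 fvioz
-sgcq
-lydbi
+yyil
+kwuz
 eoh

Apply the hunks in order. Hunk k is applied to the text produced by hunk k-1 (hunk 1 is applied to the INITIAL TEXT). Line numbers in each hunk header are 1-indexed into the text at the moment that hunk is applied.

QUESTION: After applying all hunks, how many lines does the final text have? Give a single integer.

Answer: 10

Derivation:
Hunk 1: at line 4 remove [ven] add [eoh,avz] -> 10 lines: kgan fvioz kzxpk vsm eoh avz xnf rndh itg mhtp
Hunk 2: at line 6 remove [xnf] add [cjiqs] -> 10 lines: kgan fvioz kzxpk vsm eoh avz cjiqs rndh itg mhtp
Hunk 3: at line 1 remove [kzxpk,vsm] add [sgcq,lydbi] -> 10 lines: kgan fvioz sgcq lydbi eoh avz cjiqs rndh itg mhtp
Hunk 4: at line 4 remove [avz] add [wolve] -> 10 lines: kgan fvioz sgcq lydbi eoh wolve cjiqs rndh itg mhtp
Hunk 5: at line 2 remove [sgcq,lydbi] add [yyil,kwuz] -> 10 lines: kgan fvioz yyil kwuz eoh wolve cjiqs rndh itg mhtp
Final line count: 10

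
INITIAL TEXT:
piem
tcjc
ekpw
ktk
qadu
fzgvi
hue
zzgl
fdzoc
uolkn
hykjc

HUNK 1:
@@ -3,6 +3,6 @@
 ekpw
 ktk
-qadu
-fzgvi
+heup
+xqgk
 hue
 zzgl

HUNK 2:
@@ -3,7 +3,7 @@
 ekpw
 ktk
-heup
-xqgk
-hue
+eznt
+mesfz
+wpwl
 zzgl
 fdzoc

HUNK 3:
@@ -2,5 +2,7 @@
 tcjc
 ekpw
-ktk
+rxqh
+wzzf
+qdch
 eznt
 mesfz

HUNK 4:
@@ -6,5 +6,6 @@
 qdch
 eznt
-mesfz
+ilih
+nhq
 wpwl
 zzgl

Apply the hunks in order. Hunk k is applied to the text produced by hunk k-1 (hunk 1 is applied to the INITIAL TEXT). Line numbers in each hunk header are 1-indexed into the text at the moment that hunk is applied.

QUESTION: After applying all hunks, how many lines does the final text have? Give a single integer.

Hunk 1: at line 3 remove [qadu,fzgvi] add [heup,xqgk] -> 11 lines: piem tcjc ekpw ktk heup xqgk hue zzgl fdzoc uolkn hykjc
Hunk 2: at line 3 remove [heup,xqgk,hue] add [eznt,mesfz,wpwl] -> 11 lines: piem tcjc ekpw ktk eznt mesfz wpwl zzgl fdzoc uolkn hykjc
Hunk 3: at line 2 remove [ktk] add [rxqh,wzzf,qdch] -> 13 lines: piem tcjc ekpw rxqh wzzf qdch eznt mesfz wpwl zzgl fdzoc uolkn hykjc
Hunk 4: at line 6 remove [mesfz] add [ilih,nhq] -> 14 lines: piem tcjc ekpw rxqh wzzf qdch eznt ilih nhq wpwl zzgl fdzoc uolkn hykjc
Final line count: 14

Answer: 14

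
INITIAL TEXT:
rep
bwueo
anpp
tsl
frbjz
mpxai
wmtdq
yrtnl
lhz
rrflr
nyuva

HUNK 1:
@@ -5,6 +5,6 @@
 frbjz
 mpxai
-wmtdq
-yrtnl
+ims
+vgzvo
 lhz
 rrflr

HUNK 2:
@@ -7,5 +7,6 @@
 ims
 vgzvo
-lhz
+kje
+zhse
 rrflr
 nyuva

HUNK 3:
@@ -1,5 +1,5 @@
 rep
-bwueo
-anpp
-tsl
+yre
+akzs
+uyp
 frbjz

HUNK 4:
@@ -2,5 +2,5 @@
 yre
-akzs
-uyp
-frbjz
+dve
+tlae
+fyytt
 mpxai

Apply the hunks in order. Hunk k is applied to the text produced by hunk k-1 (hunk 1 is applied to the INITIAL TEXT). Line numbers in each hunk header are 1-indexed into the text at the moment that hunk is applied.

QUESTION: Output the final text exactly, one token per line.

Answer: rep
yre
dve
tlae
fyytt
mpxai
ims
vgzvo
kje
zhse
rrflr
nyuva

Derivation:
Hunk 1: at line 5 remove [wmtdq,yrtnl] add [ims,vgzvo] -> 11 lines: rep bwueo anpp tsl frbjz mpxai ims vgzvo lhz rrflr nyuva
Hunk 2: at line 7 remove [lhz] add [kje,zhse] -> 12 lines: rep bwueo anpp tsl frbjz mpxai ims vgzvo kje zhse rrflr nyuva
Hunk 3: at line 1 remove [bwueo,anpp,tsl] add [yre,akzs,uyp] -> 12 lines: rep yre akzs uyp frbjz mpxai ims vgzvo kje zhse rrflr nyuva
Hunk 4: at line 2 remove [akzs,uyp,frbjz] add [dve,tlae,fyytt] -> 12 lines: rep yre dve tlae fyytt mpxai ims vgzvo kje zhse rrflr nyuva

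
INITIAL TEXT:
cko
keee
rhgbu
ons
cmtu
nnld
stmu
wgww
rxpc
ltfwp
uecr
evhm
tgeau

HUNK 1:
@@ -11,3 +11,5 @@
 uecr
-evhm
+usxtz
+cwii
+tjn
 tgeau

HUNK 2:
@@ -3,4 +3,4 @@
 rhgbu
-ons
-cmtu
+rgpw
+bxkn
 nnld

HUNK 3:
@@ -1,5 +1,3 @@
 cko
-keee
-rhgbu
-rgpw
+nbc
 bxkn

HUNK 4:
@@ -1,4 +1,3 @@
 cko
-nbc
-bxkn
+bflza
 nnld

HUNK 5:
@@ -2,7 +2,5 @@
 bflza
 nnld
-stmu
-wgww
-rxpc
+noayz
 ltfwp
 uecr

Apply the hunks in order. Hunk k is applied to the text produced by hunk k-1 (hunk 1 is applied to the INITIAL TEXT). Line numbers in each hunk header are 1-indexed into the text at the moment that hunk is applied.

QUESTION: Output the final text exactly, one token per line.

Hunk 1: at line 11 remove [evhm] add [usxtz,cwii,tjn] -> 15 lines: cko keee rhgbu ons cmtu nnld stmu wgww rxpc ltfwp uecr usxtz cwii tjn tgeau
Hunk 2: at line 3 remove [ons,cmtu] add [rgpw,bxkn] -> 15 lines: cko keee rhgbu rgpw bxkn nnld stmu wgww rxpc ltfwp uecr usxtz cwii tjn tgeau
Hunk 3: at line 1 remove [keee,rhgbu,rgpw] add [nbc] -> 13 lines: cko nbc bxkn nnld stmu wgww rxpc ltfwp uecr usxtz cwii tjn tgeau
Hunk 4: at line 1 remove [nbc,bxkn] add [bflza] -> 12 lines: cko bflza nnld stmu wgww rxpc ltfwp uecr usxtz cwii tjn tgeau
Hunk 5: at line 2 remove [stmu,wgww,rxpc] add [noayz] -> 10 lines: cko bflza nnld noayz ltfwp uecr usxtz cwii tjn tgeau

Answer: cko
bflza
nnld
noayz
ltfwp
uecr
usxtz
cwii
tjn
tgeau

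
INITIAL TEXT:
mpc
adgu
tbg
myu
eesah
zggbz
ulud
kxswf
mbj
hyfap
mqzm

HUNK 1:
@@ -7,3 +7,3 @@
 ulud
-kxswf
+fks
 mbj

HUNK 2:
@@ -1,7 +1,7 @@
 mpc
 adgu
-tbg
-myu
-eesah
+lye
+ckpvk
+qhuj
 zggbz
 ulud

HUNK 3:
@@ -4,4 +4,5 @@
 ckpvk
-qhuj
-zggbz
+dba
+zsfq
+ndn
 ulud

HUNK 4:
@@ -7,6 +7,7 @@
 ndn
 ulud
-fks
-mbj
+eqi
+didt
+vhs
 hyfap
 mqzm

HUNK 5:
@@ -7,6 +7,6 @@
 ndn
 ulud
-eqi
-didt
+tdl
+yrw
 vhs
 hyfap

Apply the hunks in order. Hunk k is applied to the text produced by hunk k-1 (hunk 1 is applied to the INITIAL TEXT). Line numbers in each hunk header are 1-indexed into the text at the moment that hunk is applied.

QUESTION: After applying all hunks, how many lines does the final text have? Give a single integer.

Answer: 13

Derivation:
Hunk 1: at line 7 remove [kxswf] add [fks] -> 11 lines: mpc adgu tbg myu eesah zggbz ulud fks mbj hyfap mqzm
Hunk 2: at line 1 remove [tbg,myu,eesah] add [lye,ckpvk,qhuj] -> 11 lines: mpc adgu lye ckpvk qhuj zggbz ulud fks mbj hyfap mqzm
Hunk 3: at line 4 remove [qhuj,zggbz] add [dba,zsfq,ndn] -> 12 lines: mpc adgu lye ckpvk dba zsfq ndn ulud fks mbj hyfap mqzm
Hunk 4: at line 7 remove [fks,mbj] add [eqi,didt,vhs] -> 13 lines: mpc adgu lye ckpvk dba zsfq ndn ulud eqi didt vhs hyfap mqzm
Hunk 5: at line 7 remove [eqi,didt] add [tdl,yrw] -> 13 lines: mpc adgu lye ckpvk dba zsfq ndn ulud tdl yrw vhs hyfap mqzm
Final line count: 13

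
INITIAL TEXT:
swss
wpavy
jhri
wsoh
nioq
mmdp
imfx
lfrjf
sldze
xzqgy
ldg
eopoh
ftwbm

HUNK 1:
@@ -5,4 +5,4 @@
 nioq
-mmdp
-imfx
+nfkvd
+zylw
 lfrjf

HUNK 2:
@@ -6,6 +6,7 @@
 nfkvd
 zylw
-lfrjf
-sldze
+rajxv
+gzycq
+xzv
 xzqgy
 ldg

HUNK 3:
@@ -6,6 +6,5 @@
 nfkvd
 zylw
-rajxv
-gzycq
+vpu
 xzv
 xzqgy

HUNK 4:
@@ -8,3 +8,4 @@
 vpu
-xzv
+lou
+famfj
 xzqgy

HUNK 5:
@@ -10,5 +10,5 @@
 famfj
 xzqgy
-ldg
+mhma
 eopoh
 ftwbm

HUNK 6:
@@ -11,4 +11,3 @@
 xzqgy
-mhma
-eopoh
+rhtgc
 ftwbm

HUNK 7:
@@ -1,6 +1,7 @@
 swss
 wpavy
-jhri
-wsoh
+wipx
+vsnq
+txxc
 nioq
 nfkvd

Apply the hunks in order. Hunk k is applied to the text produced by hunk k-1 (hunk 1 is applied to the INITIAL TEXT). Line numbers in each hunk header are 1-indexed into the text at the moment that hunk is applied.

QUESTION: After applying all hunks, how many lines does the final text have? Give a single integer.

Hunk 1: at line 5 remove [mmdp,imfx] add [nfkvd,zylw] -> 13 lines: swss wpavy jhri wsoh nioq nfkvd zylw lfrjf sldze xzqgy ldg eopoh ftwbm
Hunk 2: at line 6 remove [lfrjf,sldze] add [rajxv,gzycq,xzv] -> 14 lines: swss wpavy jhri wsoh nioq nfkvd zylw rajxv gzycq xzv xzqgy ldg eopoh ftwbm
Hunk 3: at line 6 remove [rajxv,gzycq] add [vpu] -> 13 lines: swss wpavy jhri wsoh nioq nfkvd zylw vpu xzv xzqgy ldg eopoh ftwbm
Hunk 4: at line 8 remove [xzv] add [lou,famfj] -> 14 lines: swss wpavy jhri wsoh nioq nfkvd zylw vpu lou famfj xzqgy ldg eopoh ftwbm
Hunk 5: at line 10 remove [ldg] add [mhma] -> 14 lines: swss wpavy jhri wsoh nioq nfkvd zylw vpu lou famfj xzqgy mhma eopoh ftwbm
Hunk 6: at line 11 remove [mhma,eopoh] add [rhtgc] -> 13 lines: swss wpavy jhri wsoh nioq nfkvd zylw vpu lou famfj xzqgy rhtgc ftwbm
Hunk 7: at line 1 remove [jhri,wsoh] add [wipx,vsnq,txxc] -> 14 lines: swss wpavy wipx vsnq txxc nioq nfkvd zylw vpu lou famfj xzqgy rhtgc ftwbm
Final line count: 14

Answer: 14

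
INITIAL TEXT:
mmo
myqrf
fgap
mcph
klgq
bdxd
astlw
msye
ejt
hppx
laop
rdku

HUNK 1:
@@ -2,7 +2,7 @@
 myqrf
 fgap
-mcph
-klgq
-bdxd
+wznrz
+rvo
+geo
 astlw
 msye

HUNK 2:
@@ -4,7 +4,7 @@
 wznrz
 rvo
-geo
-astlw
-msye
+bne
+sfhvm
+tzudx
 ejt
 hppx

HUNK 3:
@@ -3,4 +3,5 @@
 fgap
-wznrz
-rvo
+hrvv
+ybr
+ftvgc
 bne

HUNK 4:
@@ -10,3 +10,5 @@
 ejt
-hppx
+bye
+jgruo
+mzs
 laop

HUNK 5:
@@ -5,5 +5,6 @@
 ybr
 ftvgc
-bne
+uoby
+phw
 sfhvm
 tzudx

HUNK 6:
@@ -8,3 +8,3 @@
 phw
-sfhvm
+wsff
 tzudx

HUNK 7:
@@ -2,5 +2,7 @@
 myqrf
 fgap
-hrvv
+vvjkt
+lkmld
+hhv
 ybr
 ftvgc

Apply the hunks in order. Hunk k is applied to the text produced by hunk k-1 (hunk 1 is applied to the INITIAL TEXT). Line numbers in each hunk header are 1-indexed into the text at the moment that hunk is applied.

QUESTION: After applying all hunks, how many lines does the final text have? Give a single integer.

Answer: 18

Derivation:
Hunk 1: at line 2 remove [mcph,klgq,bdxd] add [wznrz,rvo,geo] -> 12 lines: mmo myqrf fgap wznrz rvo geo astlw msye ejt hppx laop rdku
Hunk 2: at line 4 remove [geo,astlw,msye] add [bne,sfhvm,tzudx] -> 12 lines: mmo myqrf fgap wznrz rvo bne sfhvm tzudx ejt hppx laop rdku
Hunk 3: at line 3 remove [wznrz,rvo] add [hrvv,ybr,ftvgc] -> 13 lines: mmo myqrf fgap hrvv ybr ftvgc bne sfhvm tzudx ejt hppx laop rdku
Hunk 4: at line 10 remove [hppx] add [bye,jgruo,mzs] -> 15 lines: mmo myqrf fgap hrvv ybr ftvgc bne sfhvm tzudx ejt bye jgruo mzs laop rdku
Hunk 5: at line 5 remove [bne] add [uoby,phw] -> 16 lines: mmo myqrf fgap hrvv ybr ftvgc uoby phw sfhvm tzudx ejt bye jgruo mzs laop rdku
Hunk 6: at line 8 remove [sfhvm] add [wsff] -> 16 lines: mmo myqrf fgap hrvv ybr ftvgc uoby phw wsff tzudx ejt bye jgruo mzs laop rdku
Hunk 7: at line 2 remove [hrvv] add [vvjkt,lkmld,hhv] -> 18 lines: mmo myqrf fgap vvjkt lkmld hhv ybr ftvgc uoby phw wsff tzudx ejt bye jgruo mzs laop rdku
Final line count: 18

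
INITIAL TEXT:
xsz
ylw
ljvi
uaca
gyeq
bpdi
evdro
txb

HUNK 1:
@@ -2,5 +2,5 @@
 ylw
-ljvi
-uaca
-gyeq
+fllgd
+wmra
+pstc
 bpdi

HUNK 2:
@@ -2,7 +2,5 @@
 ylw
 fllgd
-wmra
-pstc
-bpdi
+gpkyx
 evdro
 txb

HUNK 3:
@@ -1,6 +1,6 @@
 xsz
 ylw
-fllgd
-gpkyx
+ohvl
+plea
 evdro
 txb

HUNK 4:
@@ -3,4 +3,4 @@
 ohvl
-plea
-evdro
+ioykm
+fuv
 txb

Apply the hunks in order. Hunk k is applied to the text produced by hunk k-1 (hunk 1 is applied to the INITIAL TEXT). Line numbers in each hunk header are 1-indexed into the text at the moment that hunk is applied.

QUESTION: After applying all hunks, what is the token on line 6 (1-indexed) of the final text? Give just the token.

Hunk 1: at line 2 remove [ljvi,uaca,gyeq] add [fllgd,wmra,pstc] -> 8 lines: xsz ylw fllgd wmra pstc bpdi evdro txb
Hunk 2: at line 2 remove [wmra,pstc,bpdi] add [gpkyx] -> 6 lines: xsz ylw fllgd gpkyx evdro txb
Hunk 3: at line 1 remove [fllgd,gpkyx] add [ohvl,plea] -> 6 lines: xsz ylw ohvl plea evdro txb
Hunk 4: at line 3 remove [plea,evdro] add [ioykm,fuv] -> 6 lines: xsz ylw ohvl ioykm fuv txb
Final line 6: txb

Answer: txb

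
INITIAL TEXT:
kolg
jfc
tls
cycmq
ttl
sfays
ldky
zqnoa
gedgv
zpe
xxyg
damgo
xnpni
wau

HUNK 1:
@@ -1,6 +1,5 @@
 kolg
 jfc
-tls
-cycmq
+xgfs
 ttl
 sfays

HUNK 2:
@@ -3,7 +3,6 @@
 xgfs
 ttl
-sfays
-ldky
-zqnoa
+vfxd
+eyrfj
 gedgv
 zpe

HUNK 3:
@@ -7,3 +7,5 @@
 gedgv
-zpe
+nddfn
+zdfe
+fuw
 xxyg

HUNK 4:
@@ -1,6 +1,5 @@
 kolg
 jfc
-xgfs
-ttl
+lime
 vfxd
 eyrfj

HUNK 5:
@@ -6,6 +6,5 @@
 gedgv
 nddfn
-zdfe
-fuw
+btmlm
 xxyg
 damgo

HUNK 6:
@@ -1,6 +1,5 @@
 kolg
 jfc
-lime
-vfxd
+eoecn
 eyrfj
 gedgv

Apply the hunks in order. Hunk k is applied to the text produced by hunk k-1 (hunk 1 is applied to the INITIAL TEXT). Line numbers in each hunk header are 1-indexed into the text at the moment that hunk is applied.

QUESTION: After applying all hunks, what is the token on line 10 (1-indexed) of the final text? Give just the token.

Answer: xnpni

Derivation:
Hunk 1: at line 1 remove [tls,cycmq] add [xgfs] -> 13 lines: kolg jfc xgfs ttl sfays ldky zqnoa gedgv zpe xxyg damgo xnpni wau
Hunk 2: at line 3 remove [sfays,ldky,zqnoa] add [vfxd,eyrfj] -> 12 lines: kolg jfc xgfs ttl vfxd eyrfj gedgv zpe xxyg damgo xnpni wau
Hunk 3: at line 7 remove [zpe] add [nddfn,zdfe,fuw] -> 14 lines: kolg jfc xgfs ttl vfxd eyrfj gedgv nddfn zdfe fuw xxyg damgo xnpni wau
Hunk 4: at line 1 remove [xgfs,ttl] add [lime] -> 13 lines: kolg jfc lime vfxd eyrfj gedgv nddfn zdfe fuw xxyg damgo xnpni wau
Hunk 5: at line 6 remove [zdfe,fuw] add [btmlm] -> 12 lines: kolg jfc lime vfxd eyrfj gedgv nddfn btmlm xxyg damgo xnpni wau
Hunk 6: at line 1 remove [lime,vfxd] add [eoecn] -> 11 lines: kolg jfc eoecn eyrfj gedgv nddfn btmlm xxyg damgo xnpni wau
Final line 10: xnpni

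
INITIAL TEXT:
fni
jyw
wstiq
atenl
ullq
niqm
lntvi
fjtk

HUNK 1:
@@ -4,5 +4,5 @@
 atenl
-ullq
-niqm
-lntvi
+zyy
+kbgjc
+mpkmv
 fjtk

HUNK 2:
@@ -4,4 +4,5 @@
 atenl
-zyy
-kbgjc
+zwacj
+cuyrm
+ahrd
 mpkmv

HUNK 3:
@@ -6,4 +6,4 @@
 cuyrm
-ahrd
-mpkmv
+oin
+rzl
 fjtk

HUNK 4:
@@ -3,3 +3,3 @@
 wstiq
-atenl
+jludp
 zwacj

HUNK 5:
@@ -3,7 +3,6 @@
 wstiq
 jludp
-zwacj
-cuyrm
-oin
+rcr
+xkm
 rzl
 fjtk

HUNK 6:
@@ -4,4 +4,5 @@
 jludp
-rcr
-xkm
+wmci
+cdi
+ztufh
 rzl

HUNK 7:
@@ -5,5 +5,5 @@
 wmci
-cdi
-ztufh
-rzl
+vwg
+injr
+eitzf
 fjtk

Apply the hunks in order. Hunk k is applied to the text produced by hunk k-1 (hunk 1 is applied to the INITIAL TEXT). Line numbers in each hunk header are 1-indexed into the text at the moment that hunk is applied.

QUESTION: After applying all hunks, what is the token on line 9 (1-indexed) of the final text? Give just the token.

Hunk 1: at line 4 remove [ullq,niqm,lntvi] add [zyy,kbgjc,mpkmv] -> 8 lines: fni jyw wstiq atenl zyy kbgjc mpkmv fjtk
Hunk 2: at line 4 remove [zyy,kbgjc] add [zwacj,cuyrm,ahrd] -> 9 lines: fni jyw wstiq atenl zwacj cuyrm ahrd mpkmv fjtk
Hunk 3: at line 6 remove [ahrd,mpkmv] add [oin,rzl] -> 9 lines: fni jyw wstiq atenl zwacj cuyrm oin rzl fjtk
Hunk 4: at line 3 remove [atenl] add [jludp] -> 9 lines: fni jyw wstiq jludp zwacj cuyrm oin rzl fjtk
Hunk 5: at line 3 remove [zwacj,cuyrm,oin] add [rcr,xkm] -> 8 lines: fni jyw wstiq jludp rcr xkm rzl fjtk
Hunk 6: at line 4 remove [rcr,xkm] add [wmci,cdi,ztufh] -> 9 lines: fni jyw wstiq jludp wmci cdi ztufh rzl fjtk
Hunk 7: at line 5 remove [cdi,ztufh,rzl] add [vwg,injr,eitzf] -> 9 lines: fni jyw wstiq jludp wmci vwg injr eitzf fjtk
Final line 9: fjtk

Answer: fjtk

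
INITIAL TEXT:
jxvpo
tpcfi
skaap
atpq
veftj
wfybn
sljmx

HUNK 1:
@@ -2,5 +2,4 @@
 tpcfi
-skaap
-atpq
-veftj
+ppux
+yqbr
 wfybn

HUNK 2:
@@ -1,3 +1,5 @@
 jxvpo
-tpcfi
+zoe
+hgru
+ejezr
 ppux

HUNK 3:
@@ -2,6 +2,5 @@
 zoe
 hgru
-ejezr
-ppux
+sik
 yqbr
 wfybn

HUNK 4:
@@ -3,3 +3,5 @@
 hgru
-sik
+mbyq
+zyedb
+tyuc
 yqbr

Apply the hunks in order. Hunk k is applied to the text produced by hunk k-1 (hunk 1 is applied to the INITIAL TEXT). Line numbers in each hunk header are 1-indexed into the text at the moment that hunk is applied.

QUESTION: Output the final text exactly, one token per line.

Hunk 1: at line 2 remove [skaap,atpq,veftj] add [ppux,yqbr] -> 6 lines: jxvpo tpcfi ppux yqbr wfybn sljmx
Hunk 2: at line 1 remove [tpcfi] add [zoe,hgru,ejezr] -> 8 lines: jxvpo zoe hgru ejezr ppux yqbr wfybn sljmx
Hunk 3: at line 2 remove [ejezr,ppux] add [sik] -> 7 lines: jxvpo zoe hgru sik yqbr wfybn sljmx
Hunk 4: at line 3 remove [sik] add [mbyq,zyedb,tyuc] -> 9 lines: jxvpo zoe hgru mbyq zyedb tyuc yqbr wfybn sljmx

Answer: jxvpo
zoe
hgru
mbyq
zyedb
tyuc
yqbr
wfybn
sljmx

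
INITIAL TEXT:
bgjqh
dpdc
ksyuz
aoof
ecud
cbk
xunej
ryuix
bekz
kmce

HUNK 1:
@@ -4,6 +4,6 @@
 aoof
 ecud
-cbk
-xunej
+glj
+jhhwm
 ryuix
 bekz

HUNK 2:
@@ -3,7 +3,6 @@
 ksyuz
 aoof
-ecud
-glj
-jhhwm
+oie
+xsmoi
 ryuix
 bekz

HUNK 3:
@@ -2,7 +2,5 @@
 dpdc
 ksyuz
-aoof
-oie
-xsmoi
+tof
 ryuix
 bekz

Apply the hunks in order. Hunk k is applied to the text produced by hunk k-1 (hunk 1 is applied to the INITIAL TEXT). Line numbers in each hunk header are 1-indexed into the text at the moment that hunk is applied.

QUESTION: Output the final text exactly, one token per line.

Hunk 1: at line 4 remove [cbk,xunej] add [glj,jhhwm] -> 10 lines: bgjqh dpdc ksyuz aoof ecud glj jhhwm ryuix bekz kmce
Hunk 2: at line 3 remove [ecud,glj,jhhwm] add [oie,xsmoi] -> 9 lines: bgjqh dpdc ksyuz aoof oie xsmoi ryuix bekz kmce
Hunk 3: at line 2 remove [aoof,oie,xsmoi] add [tof] -> 7 lines: bgjqh dpdc ksyuz tof ryuix bekz kmce

Answer: bgjqh
dpdc
ksyuz
tof
ryuix
bekz
kmce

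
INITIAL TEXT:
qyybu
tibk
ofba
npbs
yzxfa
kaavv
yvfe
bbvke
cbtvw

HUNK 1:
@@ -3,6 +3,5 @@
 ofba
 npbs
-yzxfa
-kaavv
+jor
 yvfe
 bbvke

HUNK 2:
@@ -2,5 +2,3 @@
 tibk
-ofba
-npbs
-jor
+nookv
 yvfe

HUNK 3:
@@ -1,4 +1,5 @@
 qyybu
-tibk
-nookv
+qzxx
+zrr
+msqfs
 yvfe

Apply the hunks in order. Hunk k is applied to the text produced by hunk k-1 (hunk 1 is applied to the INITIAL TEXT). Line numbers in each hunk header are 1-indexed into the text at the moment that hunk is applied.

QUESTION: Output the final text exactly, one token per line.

Answer: qyybu
qzxx
zrr
msqfs
yvfe
bbvke
cbtvw

Derivation:
Hunk 1: at line 3 remove [yzxfa,kaavv] add [jor] -> 8 lines: qyybu tibk ofba npbs jor yvfe bbvke cbtvw
Hunk 2: at line 2 remove [ofba,npbs,jor] add [nookv] -> 6 lines: qyybu tibk nookv yvfe bbvke cbtvw
Hunk 3: at line 1 remove [tibk,nookv] add [qzxx,zrr,msqfs] -> 7 lines: qyybu qzxx zrr msqfs yvfe bbvke cbtvw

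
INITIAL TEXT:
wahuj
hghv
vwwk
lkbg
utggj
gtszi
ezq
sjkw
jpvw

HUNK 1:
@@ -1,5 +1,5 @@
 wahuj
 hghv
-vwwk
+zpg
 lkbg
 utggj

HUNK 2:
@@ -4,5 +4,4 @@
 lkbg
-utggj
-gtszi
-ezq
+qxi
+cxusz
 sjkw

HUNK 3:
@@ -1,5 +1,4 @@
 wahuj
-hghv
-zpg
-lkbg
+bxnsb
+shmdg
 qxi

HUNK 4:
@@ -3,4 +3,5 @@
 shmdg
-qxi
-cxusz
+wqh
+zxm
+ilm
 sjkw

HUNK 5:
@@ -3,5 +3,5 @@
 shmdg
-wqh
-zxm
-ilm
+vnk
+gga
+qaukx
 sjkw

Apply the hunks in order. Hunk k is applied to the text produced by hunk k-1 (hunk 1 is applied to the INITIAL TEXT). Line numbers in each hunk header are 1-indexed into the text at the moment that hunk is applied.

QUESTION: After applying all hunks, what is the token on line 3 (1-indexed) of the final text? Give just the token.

Hunk 1: at line 1 remove [vwwk] add [zpg] -> 9 lines: wahuj hghv zpg lkbg utggj gtszi ezq sjkw jpvw
Hunk 2: at line 4 remove [utggj,gtszi,ezq] add [qxi,cxusz] -> 8 lines: wahuj hghv zpg lkbg qxi cxusz sjkw jpvw
Hunk 3: at line 1 remove [hghv,zpg,lkbg] add [bxnsb,shmdg] -> 7 lines: wahuj bxnsb shmdg qxi cxusz sjkw jpvw
Hunk 4: at line 3 remove [qxi,cxusz] add [wqh,zxm,ilm] -> 8 lines: wahuj bxnsb shmdg wqh zxm ilm sjkw jpvw
Hunk 5: at line 3 remove [wqh,zxm,ilm] add [vnk,gga,qaukx] -> 8 lines: wahuj bxnsb shmdg vnk gga qaukx sjkw jpvw
Final line 3: shmdg

Answer: shmdg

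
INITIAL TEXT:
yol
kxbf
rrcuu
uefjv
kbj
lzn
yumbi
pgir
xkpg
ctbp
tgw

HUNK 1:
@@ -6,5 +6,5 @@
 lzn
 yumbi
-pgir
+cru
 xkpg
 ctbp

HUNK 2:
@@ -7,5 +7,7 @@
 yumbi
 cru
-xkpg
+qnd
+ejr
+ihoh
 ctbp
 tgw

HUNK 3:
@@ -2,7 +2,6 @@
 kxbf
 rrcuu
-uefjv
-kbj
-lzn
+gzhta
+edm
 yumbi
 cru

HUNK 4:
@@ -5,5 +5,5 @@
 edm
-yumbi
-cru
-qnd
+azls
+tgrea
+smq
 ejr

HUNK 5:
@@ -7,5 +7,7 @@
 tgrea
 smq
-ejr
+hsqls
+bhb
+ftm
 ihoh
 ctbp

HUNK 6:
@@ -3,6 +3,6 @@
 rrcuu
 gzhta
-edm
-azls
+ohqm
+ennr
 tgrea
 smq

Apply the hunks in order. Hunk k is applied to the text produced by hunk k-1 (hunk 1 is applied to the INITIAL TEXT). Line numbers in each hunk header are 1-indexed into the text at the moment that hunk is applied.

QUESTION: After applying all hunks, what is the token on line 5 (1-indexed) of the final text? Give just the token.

Hunk 1: at line 6 remove [pgir] add [cru] -> 11 lines: yol kxbf rrcuu uefjv kbj lzn yumbi cru xkpg ctbp tgw
Hunk 2: at line 7 remove [xkpg] add [qnd,ejr,ihoh] -> 13 lines: yol kxbf rrcuu uefjv kbj lzn yumbi cru qnd ejr ihoh ctbp tgw
Hunk 3: at line 2 remove [uefjv,kbj,lzn] add [gzhta,edm] -> 12 lines: yol kxbf rrcuu gzhta edm yumbi cru qnd ejr ihoh ctbp tgw
Hunk 4: at line 5 remove [yumbi,cru,qnd] add [azls,tgrea,smq] -> 12 lines: yol kxbf rrcuu gzhta edm azls tgrea smq ejr ihoh ctbp tgw
Hunk 5: at line 7 remove [ejr] add [hsqls,bhb,ftm] -> 14 lines: yol kxbf rrcuu gzhta edm azls tgrea smq hsqls bhb ftm ihoh ctbp tgw
Hunk 6: at line 3 remove [edm,azls] add [ohqm,ennr] -> 14 lines: yol kxbf rrcuu gzhta ohqm ennr tgrea smq hsqls bhb ftm ihoh ctbp tgw
Final line 5: ohqm

Answer: ohqm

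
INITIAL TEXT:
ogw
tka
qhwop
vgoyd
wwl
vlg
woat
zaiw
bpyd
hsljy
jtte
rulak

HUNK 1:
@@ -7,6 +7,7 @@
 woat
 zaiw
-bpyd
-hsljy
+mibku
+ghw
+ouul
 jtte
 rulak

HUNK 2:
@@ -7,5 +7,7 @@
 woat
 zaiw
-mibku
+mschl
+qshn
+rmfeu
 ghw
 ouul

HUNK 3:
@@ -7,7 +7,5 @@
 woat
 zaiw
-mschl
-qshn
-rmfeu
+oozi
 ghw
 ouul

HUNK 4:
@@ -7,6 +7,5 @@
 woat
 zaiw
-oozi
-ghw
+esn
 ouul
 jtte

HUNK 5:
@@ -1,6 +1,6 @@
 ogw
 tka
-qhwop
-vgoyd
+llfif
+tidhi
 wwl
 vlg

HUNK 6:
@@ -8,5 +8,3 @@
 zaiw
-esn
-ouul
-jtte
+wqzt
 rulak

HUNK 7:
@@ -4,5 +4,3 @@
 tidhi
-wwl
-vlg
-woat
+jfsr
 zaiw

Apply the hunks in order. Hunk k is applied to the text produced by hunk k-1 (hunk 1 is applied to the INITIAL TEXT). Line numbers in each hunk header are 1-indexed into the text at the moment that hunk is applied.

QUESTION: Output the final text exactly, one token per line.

Answer: ogw
tka
llfif
tidhi
jfsr
zaiw
wqzt
rulak

Derivation:
Hunk 1: at line 7 remove [bpyd,hsljy] add [mibku,ghw,ouul] -> 13 lines: ogw tka qhwop vgoyd wwl vlg woat zaiw mibku ghw ouul jtte rulak
Hunk 2: at line 7 remove [mibku] add [mschl,qshn,rmfeu] -> 15 lines: ogw tka qhwop vgoyd wwl vlg woat zaiw mschl qshn rmfeu ghw ouul jtte rulak
Hunk 3: at line 7 remove [mschl,qshn,rmfeu] add [oozi] -> 13 lines: ogw tka qhwop vgoyd wwl vlg woat zaiw oozi ghw ouul jtte rulak
Hunk 4: at line 7 remove [oozi,ghw] add [esn] -> 12 lines: ogw tka qhwop vgoyd wwl vlg woat zaiw esn ouul jtte rulak
Hunk 5: at line 1 remove [qhwop,vgoyd] add [llfif,tidhi] -> 12 lines: ogw tka llfif tidhi wwl vlg woat zaiw esn ouul jtte rulak
Hunk 6: at line 8 remove [esn,ouul,jtte] add [wqzt] -> 10 lines: ogw tka llfif tidhi wwl vlg woat zaiw wqzt rulak
Hunk 7: at line 4 remove [wwl,vlg,woat] add [jfsr] -> 8 lines: ogw tka llfif tidhi jfsr zaiw wqzt rulak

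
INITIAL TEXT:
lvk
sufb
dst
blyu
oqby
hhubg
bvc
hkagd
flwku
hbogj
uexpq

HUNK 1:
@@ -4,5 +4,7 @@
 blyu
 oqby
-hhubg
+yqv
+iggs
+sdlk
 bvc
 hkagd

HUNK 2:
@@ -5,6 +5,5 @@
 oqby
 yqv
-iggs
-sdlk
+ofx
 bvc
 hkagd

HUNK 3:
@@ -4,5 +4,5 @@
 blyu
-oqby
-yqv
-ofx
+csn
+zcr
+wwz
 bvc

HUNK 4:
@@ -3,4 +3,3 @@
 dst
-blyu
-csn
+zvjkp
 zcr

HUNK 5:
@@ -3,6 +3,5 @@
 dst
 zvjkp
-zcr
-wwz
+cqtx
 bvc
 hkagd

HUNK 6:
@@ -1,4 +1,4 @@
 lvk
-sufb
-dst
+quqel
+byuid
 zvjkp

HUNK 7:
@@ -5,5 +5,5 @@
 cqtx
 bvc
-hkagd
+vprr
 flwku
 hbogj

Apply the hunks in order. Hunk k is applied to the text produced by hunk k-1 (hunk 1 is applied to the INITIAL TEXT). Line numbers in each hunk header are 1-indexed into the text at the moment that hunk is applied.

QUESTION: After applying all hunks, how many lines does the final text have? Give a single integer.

Hunk 1: at line 4 remove [hhubg] add [yqv,iggs,sdlk] -> 13 lines: lvk sufb dst blyu oqby yqv iggs sdlk bvc hkagd flwku hbogj uexpq
Hunk 2: at line 5 remove [iggs,sdlk] add [ofx] -> 12 lines: lvk sufb dst blyu oqby yqv ofx bvc hkagd flwku hbogj uexpq
Hunk 3: at line 4 remove [oqby,yqv,ofx] add [csn,zcr,wwz] -> 12 lines: lvk sufb dst blyu csn zcr wwz bvc hkagd flwku hbogj uexpq
Hunk 4: at line 3 remove [blyu,csn] add [zvjkp] -> 11 lines: lvk sufb dst zvjkp zcr wwz bvc hkagd flwku hbogj uexpq
Hunk 5: at line 3 remove [zcr,wwz] add [cqtx] -> 10 lines: lvk sufb dst zvjkp cqtx bvc hkagd flwku hbogj uexpq
Hunk 6: at line 1 remove [sufb,dst] add [quqel,byuid] -> 10 lines: lvk quqel byuid zvjkp cqtx bvc hkagd flwku hbogj uexpq
Hunk 7: at line 5 remove [hkagd] add [vprr] -> 10 lines: lvk quqel byuid zvjkp cqtx bvc vprr flwku hbogj uexpq
Final line count: 10

Answer: 10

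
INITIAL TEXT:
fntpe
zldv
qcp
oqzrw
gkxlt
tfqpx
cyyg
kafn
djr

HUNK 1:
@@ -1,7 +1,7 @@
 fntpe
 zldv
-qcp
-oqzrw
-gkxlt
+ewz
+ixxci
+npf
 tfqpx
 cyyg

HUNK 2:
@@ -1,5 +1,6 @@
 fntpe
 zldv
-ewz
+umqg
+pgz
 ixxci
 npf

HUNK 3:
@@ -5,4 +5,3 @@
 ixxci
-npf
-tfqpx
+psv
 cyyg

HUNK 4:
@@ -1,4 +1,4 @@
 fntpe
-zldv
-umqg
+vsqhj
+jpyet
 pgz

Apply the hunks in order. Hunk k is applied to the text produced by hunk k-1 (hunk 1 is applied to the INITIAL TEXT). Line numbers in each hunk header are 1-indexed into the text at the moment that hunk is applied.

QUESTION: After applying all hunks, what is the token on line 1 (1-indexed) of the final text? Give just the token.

Hunk 1: at line 1 remove [qcp,oqzrw,gkxlt] add [ewz,ixxci,npf] -> 9 lines: fntpe zldv ewz ixxci npf tfqpx cyyg kafn djr
Hunk 2: at line 1 remove [ewz] add [umqg,pgz] -> 10 lines: fntpe zldv umqg pgz ixxci npf tfqpx cyyg kafn djr
Hunk 3: at line 5 remove [npf,tfqpx] add [psv] -> 9 lines: fntpe zldv umqg pgz ixxci psv cyyg kafn djr
Hunk 4: at line 1 remove [zldv,umqg] add [vsqhj,jpyet] -> 9 lines: fntpe vsqhj jpyet pgz ixxci psv cyyg kafn djr
Final line 1: fntpe

Answer: fntpe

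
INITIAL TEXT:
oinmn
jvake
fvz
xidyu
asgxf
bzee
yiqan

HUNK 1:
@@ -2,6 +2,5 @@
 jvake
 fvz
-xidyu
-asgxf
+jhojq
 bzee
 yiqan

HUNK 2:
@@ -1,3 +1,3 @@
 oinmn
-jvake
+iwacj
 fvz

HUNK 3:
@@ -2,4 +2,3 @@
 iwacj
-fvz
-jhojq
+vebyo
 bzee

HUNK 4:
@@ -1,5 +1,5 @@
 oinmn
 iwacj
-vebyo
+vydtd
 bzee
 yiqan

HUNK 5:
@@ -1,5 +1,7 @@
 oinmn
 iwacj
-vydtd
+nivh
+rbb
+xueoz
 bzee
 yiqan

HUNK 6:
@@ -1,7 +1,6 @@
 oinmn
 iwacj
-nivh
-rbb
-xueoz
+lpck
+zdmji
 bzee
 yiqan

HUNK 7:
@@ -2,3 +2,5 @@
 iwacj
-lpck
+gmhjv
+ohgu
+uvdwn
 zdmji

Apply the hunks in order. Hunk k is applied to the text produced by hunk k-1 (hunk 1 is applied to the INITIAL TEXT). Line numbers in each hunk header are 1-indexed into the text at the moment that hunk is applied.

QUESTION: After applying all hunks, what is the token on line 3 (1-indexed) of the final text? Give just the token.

Answer: gmhjv

Derivation:
Hunk 1: at line 2 remove [xidyu,asgxf] add [jhojq] -> 6 lines: oinmn jvake fvz jhojq bzee yiqan
Hunk 2: at line 1 remove [jvake] add [iwacj] -> 6 lines: oinmn iwacj fvz jhojq bzee yiqan
Hunk 3: at line 2 remove [fvz,jhojq] add [vebyo] -> 5 lines: oinmn iwacj vebyo bzee yiqan
Hunk 4: at line 1 remove [vebyo] add [vydtd] -> 5 lines: oinmn iwacj vydtd bzee yiqan
Hunk 5: at line 1 remove [vydtd] add [nivh,rbb,xueoz] -> 7 lines: oinmn iwacj nivh rbb xueoz bzee yiqan
Hunk 6: at line 1 remove [nivh,rbb,xueoz] add [lpck,zdmji] -> 6 lines: oinmn iwacj lpck zdmji bzee yiqan
Hunk 7: at line 2 remove [lpck] add [gmhjv,ohgu,uvdwn] -> 8 lines: oinmn iwacj gmhjv ohgu uvdwn zdmji bzee yiqan
Final line 3: gmhjv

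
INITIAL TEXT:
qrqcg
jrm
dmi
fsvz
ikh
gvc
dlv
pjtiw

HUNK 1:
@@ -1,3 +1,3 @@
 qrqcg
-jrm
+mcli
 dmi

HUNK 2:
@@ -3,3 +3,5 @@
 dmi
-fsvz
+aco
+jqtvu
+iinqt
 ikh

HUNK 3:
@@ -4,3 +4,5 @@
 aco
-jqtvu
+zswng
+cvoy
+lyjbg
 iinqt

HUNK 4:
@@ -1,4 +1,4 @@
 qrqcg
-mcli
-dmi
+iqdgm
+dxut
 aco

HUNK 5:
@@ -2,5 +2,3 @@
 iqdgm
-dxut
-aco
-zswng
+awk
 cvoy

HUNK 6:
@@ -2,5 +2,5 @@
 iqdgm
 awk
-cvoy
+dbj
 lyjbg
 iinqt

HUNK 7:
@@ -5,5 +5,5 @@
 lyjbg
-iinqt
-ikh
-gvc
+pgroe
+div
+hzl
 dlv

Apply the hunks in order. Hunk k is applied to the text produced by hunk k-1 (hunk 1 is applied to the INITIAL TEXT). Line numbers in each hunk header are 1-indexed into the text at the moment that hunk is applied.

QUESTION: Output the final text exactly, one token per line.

Answer: qrqcg
iqdgm
awk
dbj
lyjbg
pgroe
div
hzl
dlv
pjtiw

Derivation:
Hunk 1: at line 1 remove [jrm] add [mcli] -> 8 lines: qrqcg mcli dmi fsvz ikh gvc dlv pjtiw
Hunk 2: at line 3 remove [fsvz] add [aco,jqtvu,iinqt] -> 10 lines: qrqcg mcli dmi aco jqtvu iinqt ikh gvc dlv pjtiw
Hunk 3: at line 4 remove [jqtvu] add [zswng,cvoy,lyjbg] -> 12 lines: qrqcg mcli dmi aco zswng cvoy lyjbg iinqt ikh gvc dlv pjtiw
Hunk 4: at line 1 remove [mcli,dmi] add [iqdgm,dxut] -> 12 lines: qrqcg iqdgm dxut aco zswng cvoy lyjbg iinqt ikh gvc dlv pjtiw
Hunk 5: at line 2 remove [dxut,aco,zswng] add [awk] -> 10 lines: qrqcg iqdgm awk cvoy lyjbg iinqt ikh gvc dlv pjtiw
Hunk 6: at line 2 remove [cvoy] add [dbj] -> 10 lines: qrqcg iqdgm awk dbj lyjbg iinqt ikh gvc dlv pjtiw
Hunk 7: at line 5 remove [iinqt,ikh,gvc] add [pgroe,div,hzl] -> 10 lines: qrqcg iqdgm awk dbj lyjbg pgroe div hzl dlv pjtiw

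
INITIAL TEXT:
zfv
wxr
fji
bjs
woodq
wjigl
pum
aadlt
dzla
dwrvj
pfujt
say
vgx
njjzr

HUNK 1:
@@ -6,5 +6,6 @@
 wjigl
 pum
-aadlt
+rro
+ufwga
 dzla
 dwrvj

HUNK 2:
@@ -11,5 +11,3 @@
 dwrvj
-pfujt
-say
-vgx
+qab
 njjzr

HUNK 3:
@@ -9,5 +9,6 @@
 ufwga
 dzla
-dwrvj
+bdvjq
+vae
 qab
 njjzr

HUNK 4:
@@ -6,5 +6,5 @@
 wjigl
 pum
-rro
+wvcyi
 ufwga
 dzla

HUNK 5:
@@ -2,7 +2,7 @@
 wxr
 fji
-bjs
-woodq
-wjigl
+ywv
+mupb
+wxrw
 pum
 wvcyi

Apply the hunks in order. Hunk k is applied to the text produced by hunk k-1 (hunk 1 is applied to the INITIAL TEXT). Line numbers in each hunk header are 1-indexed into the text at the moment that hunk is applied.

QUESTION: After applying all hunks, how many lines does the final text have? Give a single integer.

Answer: 14

Derivation:
Hunk 1: at line 6 remove [aadlt] add [rro,ufwga] -> 15 lines: zfv wxr fji bjs woodq wjigl pum rro ufwga dzla dwrvj pfujt say vgx njjzr
Hunk 2: at line 11 remove [pfujt,say,vgx] add [qab] -> 13 lines: zfv wxr fji bjs woodq wjigl pum rro ufwga dzla dwrvj qab njjzr
Hunk 3: at line 9 remove [dwrvj] add [bdvjq,vae] -> 14 lines: zfv wxr fji bjs woodq wjigl pum rro ufwga dzla bdvjq vae qab njjzr
Hunk 4: at line 6 remove [rro] add [wvcyi] -> 14 lines: zfv wxr fji bjs woodq wjigl pum wvcyi ufwga dzla bdvjq vae qab njjzr
Hunk 5: at line 2 remove [bjs,woodq,wjigl] add [ywv,mupb,wxrw] -> 14 lines: zfv wxr fji ywv mupb wxrw pum wvcyi ufwga dzla bdvjq vae qab njjzr
Final line count: 14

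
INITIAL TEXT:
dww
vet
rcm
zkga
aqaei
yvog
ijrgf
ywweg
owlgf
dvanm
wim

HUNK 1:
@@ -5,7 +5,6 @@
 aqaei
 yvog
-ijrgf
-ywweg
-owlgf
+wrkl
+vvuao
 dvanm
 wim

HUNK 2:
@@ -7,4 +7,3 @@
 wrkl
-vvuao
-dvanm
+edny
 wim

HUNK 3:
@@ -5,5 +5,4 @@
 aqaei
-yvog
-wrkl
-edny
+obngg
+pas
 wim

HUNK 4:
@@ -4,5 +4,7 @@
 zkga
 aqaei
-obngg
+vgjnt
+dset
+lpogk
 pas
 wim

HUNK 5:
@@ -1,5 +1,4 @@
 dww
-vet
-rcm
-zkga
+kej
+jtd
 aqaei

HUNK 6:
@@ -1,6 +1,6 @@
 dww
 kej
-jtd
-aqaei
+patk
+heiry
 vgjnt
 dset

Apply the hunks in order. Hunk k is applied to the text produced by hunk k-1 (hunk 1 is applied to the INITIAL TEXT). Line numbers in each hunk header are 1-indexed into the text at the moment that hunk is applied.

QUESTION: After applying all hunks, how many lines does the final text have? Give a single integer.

Hunk 1: at line 5 remove [ijrgf,ywweg,owlgf] add [wrkl,vvuao] -> 10 lines: dww vet rcm zkga aqaei yvog wrkl vvuao dvanm wim
Hunk 2: at line 7 remove [vvuao,dvanm] add [edny] -> 9 lines: dww vet rcm zkga aqaei yvog wrkl edny wim
Hunk 3: at line 5 remove [yvog,wrkl,edny] add [obngg,pas] -> 8 lines: dww vet rcm zkga aqaei obngg pas wim
Hunk 4: at line 4 remove [obngg] add [vgjnt,dset,lpogk] -> 10 lines: dww vet rcm zkga aqaei vgjnt dset lpogk pas wim
Hunk 5: at line 1 remove [vet,rcm,zkga] add [kej,jtd] -> 9 lines: dww kej jtd aqaei vgjnt dset lpogk pas wim
Hunk 6: at line 1 remove [jtd,aqaei] add [patk,heiry] -> 9 lines: dww kej patk heiry vgjnt dset lpogk pas wim
Final line count: 9

Answer: 9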